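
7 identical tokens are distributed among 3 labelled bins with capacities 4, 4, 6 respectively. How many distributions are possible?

23

Without the upper bounds there are C(9,2) = 36 ways to split 7 among 3 bins.
Subtract solutions that violate a single cap (substitute x_i' = x_i − (cap_i+1)): x_1 ≥ 5 gives C(4,2) = 6; x_2 ≥ 5 gives C(4,2) = 6; x_3 ≥ 7 gives C(2,2) = 1. Together 13.
No two caps can be exceeded simultaneously, so the pair terms are all 0.
By inclusion–exclusion the count is 36 − 13 + 0 = 23.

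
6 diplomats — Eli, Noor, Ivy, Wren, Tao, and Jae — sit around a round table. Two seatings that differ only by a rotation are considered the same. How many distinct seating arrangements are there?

120

Fix one person's seat to break rotational symmetry; the remaining 5 people can be arranged in (5)! = 120 ways.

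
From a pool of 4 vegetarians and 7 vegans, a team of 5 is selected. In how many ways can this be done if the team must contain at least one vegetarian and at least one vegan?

441

Unrestricted: C(11,5) = 462 ways to pick any 5 of the 11.
Selections missing a whole group: no vegetarians → C(7,5) = 21; no vegans → C(4,5) = 0.
Both groups omitted at once is impossible, so 462 − 21 = 441.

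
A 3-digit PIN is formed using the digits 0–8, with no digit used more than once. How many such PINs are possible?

Choose and order 3 of the 9 symbols: the first digit has 9 options, the next 8, then 7.
9 × 8 × 7 = 504.

504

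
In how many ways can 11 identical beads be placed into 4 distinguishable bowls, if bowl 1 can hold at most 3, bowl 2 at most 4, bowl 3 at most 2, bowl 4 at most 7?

Without the upper bounds there are C(14,3) = 364 ways to split 11 among 4 bowls.
Subtract solutions that violate a single cap (substitute x_i' = x_i − (cap_i+1)): x_1 ≥ 4 gives C(10,3) = 120; x_2 ≥ 5 gives C(9,3) = 84; x_3 ≥ 3 gives C(11,3) = 165; x_4 ≥ 8 gives C(6,3) = 20. Together 389.
Add back pairs where two caps are both exceeded: 10 + 35 + 0 + 20 + 0 + 1 = 66.
By inclusion–exclusion the count is 364 − 389 + 66 = 41.

41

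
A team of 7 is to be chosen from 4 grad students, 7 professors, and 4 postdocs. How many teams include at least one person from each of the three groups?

Unrestricted: C(15,7) = 6435 ways to pick any 7 of the 15.
Subtract selections that omit an entire group: no grad students → C(11,7) = 330; no professors → C(8,7) = 8; no postdocs → C(11,7) = 330.
Add back selections omitting two groups (i.e. drawn from a single group): C(4,7) + C(7,7) + C(4,7) = 1.
By inclusion–exclusion: 6435 − 668 + 1 = 5768.

5768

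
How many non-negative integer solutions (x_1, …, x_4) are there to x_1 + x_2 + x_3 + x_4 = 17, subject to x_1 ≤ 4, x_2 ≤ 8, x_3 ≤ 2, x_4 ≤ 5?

By stars and bars, unrestricted non-negative solutions to x_1+…+x_4 = 17 number C(17+3,3) = 1140.
Subtract solutions that violate a single cap (substitute x_i' = x_i − (cap_i+1)): x_1 ≥ 5 gives C(15,3) = 455; x_2 ≥ 9 gives C(11,3) = 165; x_3 ≥ 3 gives C(17,3) = 680; x_4 ≥ 6 gives C(14,3) = 364. Together 1664.
Add back pairs where two caps are both exceeded: 20 + 220 + 84 + 56 + 10 + 165 = 555.
Subtract triples: 1 + 0 + 20 + 0 = 21.
By inclusion–exclusion the count is 1140 − 1664 + 555 − 21 = 10.

10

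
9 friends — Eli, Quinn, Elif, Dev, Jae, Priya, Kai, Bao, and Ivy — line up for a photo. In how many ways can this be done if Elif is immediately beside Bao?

80640

Glue Elif and Bao into one block (2 internal orders), leaving 8 units to arrange in a row.
That gives 2 × 8! = 2 × 40320 = 80640.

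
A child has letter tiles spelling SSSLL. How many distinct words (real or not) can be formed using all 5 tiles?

10

The 5 letters of SSSLL have repeats: L appearing twice and S appearing 3 times.
So there are 5! / (3!·2!) = 10 distinguishable arrangements.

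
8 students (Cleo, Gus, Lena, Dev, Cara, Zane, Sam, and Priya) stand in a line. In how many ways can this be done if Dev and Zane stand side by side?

10080

Place the 6 others and the Dev-Zane pair as 7 objects in a line; the pair has 2 internal arrangements.
That gives 2 × 7! = 2 × 5040 = 10080.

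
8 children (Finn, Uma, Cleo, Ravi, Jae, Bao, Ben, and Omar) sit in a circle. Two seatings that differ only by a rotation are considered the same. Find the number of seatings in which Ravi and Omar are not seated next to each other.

All circular seatings of 8 people number (7)! = 5040.
Seatings with Ravi beside Omar: treat them as a block with 2 internal orders, giving 2 × (6)! = 1440.
Subtracting, 5040 − 1440 = 3600.

3600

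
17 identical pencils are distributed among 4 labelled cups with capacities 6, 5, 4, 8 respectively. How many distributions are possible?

Ignoring the caps, the number of non-negative solutions to x_1+…+x_4 = 17 is C(20,3) = 1140.
Subtract solutions that violate a single cap (substitute x_i' = x_i − (cap_i+1)): x_1 ≥ 7 gives C(13,3) = 286; x_2 ≥ 6 gives C(14,3) = 364; x_3 ≥ 5 gives C(15,3) = 455; x_4 ≥ 9 gives C(11,3) = 165. Together 1270.
Add back pairs where two caps are both exceeded: 35 + 56 + 4 + 84 + 10 + 20 = 209.
By inclusion–exclusion the count is 1140 − 1270 + 209 = 79.

79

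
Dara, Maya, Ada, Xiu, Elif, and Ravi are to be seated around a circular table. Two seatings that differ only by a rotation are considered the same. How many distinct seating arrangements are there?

120

Seat Dara anywhere (absorbing the rotational symmetry), then permute the other 5: (5)! = 120.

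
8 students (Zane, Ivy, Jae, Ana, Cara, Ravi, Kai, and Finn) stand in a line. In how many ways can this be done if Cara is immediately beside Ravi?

Place the 6 others and the Cara-Ravi pair as 7 objects in a line; the pair has 2 internal arrangements.
So the count is 2·(7)! = 10080.

10080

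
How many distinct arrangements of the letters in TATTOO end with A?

With the last slot taken by A, it remains to arrange the other 5 letters (TTTOO).
Those 5 letters have O appearing twice and T appearing 3 times, giving (5)!/(3!·2!) = 10.

10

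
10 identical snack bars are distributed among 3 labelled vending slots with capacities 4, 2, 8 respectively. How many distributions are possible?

By stars and bars, unrestricted non-negative solutions to x_1+…+x_3 = 10 number C(10+2,2) = 66.
Subtract solutions that violate a single cap (substitute x_i' = x_i − (cap_i+1)): x_1 ≥ 5 gives C(7,2) = 21; x_2 ≥ 3 gives C(9,2) = 36; x_3 ≥ 9 gives C(3,2) = 3. Together 60.
Add back pairs where two caps are both exceeded: 6 + 0 + 0 = 6.
By inclusion–exclusion the count is 66 − 60 + 6 = 12.

12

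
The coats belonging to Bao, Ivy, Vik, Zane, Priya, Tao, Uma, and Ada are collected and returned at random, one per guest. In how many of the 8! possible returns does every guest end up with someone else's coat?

14833

This is the derangement count D_8: permutations of 8 items with no fixed point.
By inclusion–exclusion this is Σ_{j=0}^{8} (−1)^j C(8,j)·(8−j)!.
Computing: 40320 − 40320 + 20160 − 6720 + 1680 − 336 + 56 − 8 + 1 = 14833.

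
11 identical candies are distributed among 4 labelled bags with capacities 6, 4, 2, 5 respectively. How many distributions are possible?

59

By stars and bars, unrestricted non-negative solutions to x_1+…+x_4 = 11 number C(11+3,3) = 364.
Subtract solutions that violate a single cap (substitute x_i' = x_i − (cap_i+1)): x_1 ≥ 7 gives C(7,3) = 35; x_2 ≥ 5 gives C(9,3) = 84; x_3 ≥ 3 gives C(11,3) = 165; x_4 ≥ 6 gives C(8,3) = 56. Together 340.
Add back pairs where two caps are both exceeded: 0 + 4 + 0 + 20 + 1 + 10 = 35.
By inclusion–exclusion the count is 364 − 340 + 35 = 59.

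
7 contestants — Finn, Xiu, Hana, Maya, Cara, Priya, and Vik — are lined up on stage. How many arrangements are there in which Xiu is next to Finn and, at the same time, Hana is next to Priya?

Treat {Xiu,Finn} as one block (2 orders) and {Hana,Priya} as another (2 orders).
That leaves 5 units to arrange: 2 × 2 × 5! = 4 × 120 = 480.

480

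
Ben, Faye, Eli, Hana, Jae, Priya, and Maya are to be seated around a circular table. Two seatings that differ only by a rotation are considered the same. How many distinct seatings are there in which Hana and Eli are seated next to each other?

240

Glue Hana and Eli into a block (2 internal orders). Seating 6 units around a circle gives (5)! arrangements.
So 2 × (5)! = 2 × 120 = 240.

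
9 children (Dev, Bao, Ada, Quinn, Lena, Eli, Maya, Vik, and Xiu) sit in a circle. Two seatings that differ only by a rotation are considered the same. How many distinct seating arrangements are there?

40320

Around a circle, 9 distinct people have 9!/9 = (8)! = 40320 rotationally distinct seatings.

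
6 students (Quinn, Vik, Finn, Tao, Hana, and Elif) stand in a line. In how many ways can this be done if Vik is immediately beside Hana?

240

Place the 4 others and the Vik-Hana pair as 5 objects in a line; the pair has 2 internal arrangements.
So the count is 2·(5)! = 240.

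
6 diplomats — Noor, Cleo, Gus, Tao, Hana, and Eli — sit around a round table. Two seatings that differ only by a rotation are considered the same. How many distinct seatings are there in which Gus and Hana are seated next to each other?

Treat {Gus, Hana} as one unit (2 internal orders) and seat the resulting 5 units around the table: (4)! circular arrangements.
So 2 × (4)! = 2 × 24 = 48.

48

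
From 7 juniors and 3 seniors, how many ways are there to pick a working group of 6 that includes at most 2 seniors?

175

Split by how many seniors are chosen (0 through 2).
Sum: C(3,0)·C(7,6) + C(3,1)·C(7,5) + C(3,2)·C(7,4) = 7 + 63 + 105 = 175.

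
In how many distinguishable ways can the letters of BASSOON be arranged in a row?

Letter multiplicities in BASSOON: A×1, B×1, N×1, O×2, S×2.
Dividing 7! = 5040 by 2!·2! = 4 for the repeated letters gives 1260.

1260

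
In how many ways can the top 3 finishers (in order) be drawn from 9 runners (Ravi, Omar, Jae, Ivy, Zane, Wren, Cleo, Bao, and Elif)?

This is an ordered selection of 3 from 9: P(9,3).
That gives 9 × 8 × 7 = 504.

504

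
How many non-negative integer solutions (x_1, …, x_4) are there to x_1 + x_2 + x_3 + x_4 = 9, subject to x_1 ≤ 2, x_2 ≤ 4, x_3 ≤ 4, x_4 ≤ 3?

By stars and bars, unrestricted non-negative solutions to x_1+…+x_4 = 9 number C(9+3,3) = 220.
Subtract solutions that violate a single cap (substitute x_i' = x_i − (cap_i+1)): x_1 ≥ 3 gives C(9,3) = 84; x_2 ≥ 5 gives C(7,3) = 35; x_3 ≥ 5 gives C(7,3) = 35; x_4 ≥ 4 gives C(8,3) = 56. Together 210.
Add back pairs where two caps are both exceeded: 4 + 4 + 10 + 0 + 1 + 1 = 20.
By inclusion–exclusion the count is 220 − 210 + 20 = 30.

30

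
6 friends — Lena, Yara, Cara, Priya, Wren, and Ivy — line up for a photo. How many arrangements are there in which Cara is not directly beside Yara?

480

Of the 6! = 720 arrangements, those with Cara and Yara adjacent number 2 × 5! = 240 (treat the pair as a block with 2 internal orders).
So 720 − 240 = 480 arrangements keep them apart.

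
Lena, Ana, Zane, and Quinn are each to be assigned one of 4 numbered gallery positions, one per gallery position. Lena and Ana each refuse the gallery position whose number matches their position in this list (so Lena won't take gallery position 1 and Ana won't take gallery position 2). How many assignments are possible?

14

Let Aᵢ (for i ∈ {1, 2}) be the placements that put person i in their forbidden gallery position. Any j of these fix j positions, leaving (4−j)! ways to fill the rest, and there are C(2,j) ways to pick which j.
By inclusion–exclusion, the number of valid placements is Σ_{j=0}^{2} (−1)^j C(2,j)·(4−j)!.
Computing: 24 − 12 + 2 = 14.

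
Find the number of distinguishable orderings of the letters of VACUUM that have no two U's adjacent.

There are 6!/(2!) = 360 arrangements of VACUUM in total.
Arrangements with the U's together: treat UU as one letter, giving (5)! = 120.
Hence 360 − 120 = 240.

240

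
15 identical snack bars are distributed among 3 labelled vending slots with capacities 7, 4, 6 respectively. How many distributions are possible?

By stars and bars, unrestricted non-negative solutions to x_1+…+x_3 = 15 number C(15+2,2) = 136.
Subtract solutions that violate a single cap (substitute x_i' = x_i − (cap_i+1)): x_1 ≥ 8 gives C(9,2) = 36; x_2 ≥ 5 gives C(12,2) = 66; x_3 ≥ 7 gives C(10,2) = 45. Together 147.
Add back pairs where two caps are both exceeded: 6 + 1 + 10 = 17.
By inclusion–exclusion the count is 136 − 147 + 17 = 6.

6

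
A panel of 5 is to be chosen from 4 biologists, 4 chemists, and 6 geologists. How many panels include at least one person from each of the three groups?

Unrestricted: C(14,5) = 2002 ways to pick any 5 of the 14.
Subtract selections that omit an entire group: no biologists → C(10,5) = 252; no chemists → C(10,5) = 252; no geologists → C(8,5) = 56.
Add back selections omitting two groups (i.e. drawn from a single group): C(4,5) + C(4,5) + C(6,5) = 6.
By inclusion–exclusion: 2002 − 560 + 6 = 1448.

1448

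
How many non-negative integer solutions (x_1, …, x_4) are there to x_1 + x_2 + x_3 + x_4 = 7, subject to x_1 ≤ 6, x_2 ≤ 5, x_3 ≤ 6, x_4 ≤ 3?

Ignoring the caps, the number of non-negative solutions to x_1+…+x_4 = 7 is C(10,3) = 120.
Subtract solutions that violate a single cap (substitute x_i' = x_i − (cap_i+1)): x_1 ≥ 7 gives C(3,3) = 1; x_2 ≥ 6 gives C(4,3) = 4; x_3 ≥ 7 gives C(3,3) = 1; x_4 ≥ 4 gives C(6,3) = 20. Together 26.
No two caps can be exceeded simultaneously, so the pair terms are all 0.
By inclusion–exclusion the count is 120 − 26 + 0 = 94.

94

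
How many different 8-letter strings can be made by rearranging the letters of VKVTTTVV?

280

The 8 letters of VKVTTTVV have repeats: T appearing 3 times and V appearing 4 times.
So there are 8! / (4!·3!) = 280 distinguishable arrangements.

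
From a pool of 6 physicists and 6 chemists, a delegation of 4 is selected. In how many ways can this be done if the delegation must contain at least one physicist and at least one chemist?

465

With no constraint there are C(12,4) = 495 possible selections.
Selections missing a whole group: no physicists → C(6,4) = 15; no chemists → C(6,4) = 15.
Both groups omitted at once is impossible, so 495 − 30 = 465.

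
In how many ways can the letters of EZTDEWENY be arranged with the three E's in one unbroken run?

Treat the 3 copies of E as a single block. The multiset to arrange is then {EEE, D, N, T, W, Y, Z}, 7 items in all.
All 7 items are distinct, so there are (7)! = 5040 arrangements.

5040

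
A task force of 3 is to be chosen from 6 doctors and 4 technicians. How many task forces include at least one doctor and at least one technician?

Total 3-person selections from all 10: C(10,3) = 120.
Subtract selections that omit an entire group: no doctors → C(4,3) = 4; no technicians → C(6,3) = 20.
Both groups omitted at once is impossible, so 120 − 24 = 96.

96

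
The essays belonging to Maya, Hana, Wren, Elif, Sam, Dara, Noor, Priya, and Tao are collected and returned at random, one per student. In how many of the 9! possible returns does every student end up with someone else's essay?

133496

Let Aᵢ be the assignments in which student i gets their own essay. We want the size of the complement of A₁∪…∪A_9.
By inclusion–exclusion this is Σ_{j=0}^{9} (−1)^j C(9,j)·(9−j)!.
Computing: 362880 − 362880 + 181440 − 60480 + 15120 − 3024 + 504 − 72 + 9 − 1 = 133496.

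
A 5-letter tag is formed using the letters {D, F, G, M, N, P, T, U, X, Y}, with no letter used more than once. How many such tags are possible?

30240

Choose and order 5 of the 10 symbols: the first letter has 10 options, the next 9, and so on down to 6.
That product is 10 × 9 × 8 × 7 × 6 = 30240.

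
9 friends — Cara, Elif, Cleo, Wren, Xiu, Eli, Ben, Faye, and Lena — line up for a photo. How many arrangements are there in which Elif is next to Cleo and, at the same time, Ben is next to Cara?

20160

Treat {Elif,Cleo} as one block (2 orders) and {Ben,Cara} as another (2 orders).
That leaves 7 units to arrange: 2 × 2 × 7! = 4 × 5040 = 20160.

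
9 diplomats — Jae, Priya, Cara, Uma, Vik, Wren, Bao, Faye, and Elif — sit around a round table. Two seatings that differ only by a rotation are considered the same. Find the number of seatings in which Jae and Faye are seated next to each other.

Treat {Jae, Faye} as one unit (2 internal orders) and seat the resulting 8 units around the table: (7)! circular arrangements.
So 2 × (7)! = 2 × 5040 = 10080.

10080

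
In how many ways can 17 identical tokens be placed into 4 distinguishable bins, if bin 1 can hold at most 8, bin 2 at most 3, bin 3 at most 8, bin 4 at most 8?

Without the upper bounds there are C(20,3) = 1140 ways to split 17 among 4 bins.
Subtract solutions that violate a single cap (substitute x_i' = x_i − (cap_i+1)): x_1 ≥ 9 gives C(11,3) = 165; x_2 ≥ 4 gives C(16,3) = 560; x_3 ≥ 9 gives C(11,3) = 165; x_4 ≥ 9 gives C(11,3) = 165. Together 1055.
Add back pairs where two caps are both exceeded: 35 + 0 + 0 + 35 + 35 + 0 = 105.
By inclusion–exclusion the count is 1140 − 1055 + 105 = 190.

190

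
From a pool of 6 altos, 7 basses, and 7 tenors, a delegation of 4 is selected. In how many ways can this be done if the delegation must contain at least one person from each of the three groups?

With no constraint there are C(20,4) = 4845 possible selections.
Selections missing a whole group: no altos → C(14,4) = 1001; no basses → C(13,4) = 715; no tenors → C(13,4) = 715.
Add back selections omitting two groups (i.e. drawn from a single group): C(6,4) + C(7,4) + C(7,4) = 85.
By inclusion–exclusion: 4845 − 2431 + 85 = 2499.

2499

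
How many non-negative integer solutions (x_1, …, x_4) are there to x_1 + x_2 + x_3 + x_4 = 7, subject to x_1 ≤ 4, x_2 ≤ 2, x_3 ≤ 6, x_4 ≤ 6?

Ignoring the caps, the number of non-negative solutions to x_1+…+x_4 = 7 is C(10,3) = 120.
Subtract solutions that violate a single cap (substitute x_i' = x_i − (cap_i+1)): x_1 ≥ 5 gives C(5,3) = 10; x_2 ≥ 3 gives C(7,3) = 35; x_3 ≥ 7 gives C(3,3) = 1; x_4 ≥ 7 gives C(3,3) = 1. Together 47.
No two caps can be exceeded simultaneously, so the pair terms are all 0.
By inclusion–exclusion the count is 120 − 47 + 0 = 73.

73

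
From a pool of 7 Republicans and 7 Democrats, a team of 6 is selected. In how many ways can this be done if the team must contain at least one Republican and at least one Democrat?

With no constraint there are C(14,6) = 3003 possible selections.
Selections missing a whole group: no Republicans → C(7,6) = 7; no Democrats → C(7,6) = 7.
Both groups omitted at once is impossible, so 3003 − 14 = 2989.

2989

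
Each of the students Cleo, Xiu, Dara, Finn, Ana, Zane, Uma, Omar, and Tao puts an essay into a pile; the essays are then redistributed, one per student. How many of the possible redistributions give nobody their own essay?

133496

Let Aᵢ be the assignments in which student i gets their own essay. We want the size of the complement of A₁∪…∪A_9.
By inclusion–exclusion this is Σ_{j=0}^{9} (−1)^j C(9,j)·(9−j)!.
Computing: 362880 − 362880 + 181440 − 60480 + 15120 − 3024 + 504 − 72 + 9 − 1 = 133496.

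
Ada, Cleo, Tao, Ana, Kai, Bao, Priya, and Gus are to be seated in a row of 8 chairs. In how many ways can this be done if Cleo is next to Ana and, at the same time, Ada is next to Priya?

Treat {Cleo,Ana} as one block (2 orders) and {Ada,Priya} as another (2 orders).
That leaves 6 units to arrange: 2 × 2 × 6! = 4 × 720 = 2880.

2880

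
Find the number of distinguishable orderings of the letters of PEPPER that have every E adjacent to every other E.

Treat the 2 copies of E as a single block. The multiset to arrange is then {EE, P, P, P, R}, 5 items in all.
That gives (5)!/(3!) = 20 arrangements.

20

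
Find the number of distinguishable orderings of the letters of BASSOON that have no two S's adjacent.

900

Total arrangements of BASSOON: 7!/(2!·2!) = 1260.
If the two S's are adjacent, glue them into one block, leaving 6 items to arrange: (6)!/(2!) = 360 ways.
Hence 1260 − 360 = 900.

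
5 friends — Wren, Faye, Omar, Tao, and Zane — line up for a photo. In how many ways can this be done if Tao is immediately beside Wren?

48

Place the 3 others and the Tao-Wren pair as 4 objects in a line; the pair has 2 internal arrangements.
That gives 2 × 4! = 2 × 24 = 48.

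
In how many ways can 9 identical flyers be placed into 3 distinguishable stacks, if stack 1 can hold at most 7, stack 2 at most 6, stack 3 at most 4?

31

Ignoring the caps, the number of non-negative solutions to x_1+…+x_3 = 9 is C(11,2) = 55.
Subtract solutions that violate a single cap (substitute x_i' = x_i − (cap_i+1)): x_1 ≥ 8 gives C(3,2) = 3; x_2 ≥ 7 gives C(4,2) = 6; x_3 ≥ 5 gives C(6,2) = 15. Together 24.
No two caps can be exceeded simultaneously, so the pair terms are all 0.
By inclusion–exclusion the count is 55 − 24 + 0 = 31.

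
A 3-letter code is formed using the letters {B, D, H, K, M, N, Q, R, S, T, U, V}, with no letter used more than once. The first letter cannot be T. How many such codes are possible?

1210

The first letter has 12−1 = 11 choices (anything except T).
The remaining 2 letters are filled from the other 11 symbols without repetition: 11 × 10 = 110.
Total: 11 × 110 = 1210.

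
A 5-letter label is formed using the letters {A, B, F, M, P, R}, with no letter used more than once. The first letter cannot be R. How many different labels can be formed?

The first letter has 6−1 = 5 choices (anything except R).
The remaining 4 letters are filled from the other 5 symbols without repetition: 5 × 4 × 3 × 2 = 120.
Total: 5 × 120 = 600.

600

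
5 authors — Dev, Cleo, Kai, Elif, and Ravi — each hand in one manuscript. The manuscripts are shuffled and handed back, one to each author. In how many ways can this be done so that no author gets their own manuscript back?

44

This is the derangement count D_5: permutations of 5 items with no fixed point.
By inclusion–exclusion this is Σ_{j=0}^{5} (−1)^j C(5,j)·(5−j)!.
Computing: 120 − 120 + 60 − 20 + 5 − 1 = 44.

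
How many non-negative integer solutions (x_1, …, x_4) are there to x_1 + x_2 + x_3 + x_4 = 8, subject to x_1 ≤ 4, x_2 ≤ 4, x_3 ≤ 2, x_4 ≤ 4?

Ignoring the caps, the number of non-negative solutions to x_1+…+x_4 = 8 is C(11,3) = 165.
Subtract solutions that violate a single cap (substitute x_i' = x_i − (cap_i+1)): x_1 ≥ 5 gives C(6,3) = 20; x_2 ≥ 5 gives C(6,3) = 20; x_3 ≥ 3 gives C(8,3) = 56; x_4 ≥ 5 gives C(6,3) = 20. Together 116.
Add back pairs where two caps are both exceeded: 0 + 1 + 0 + 1 + 0 + 1 = 3.
By inclusion–exclusion the count is 165 − 116 + 3 = 52.

52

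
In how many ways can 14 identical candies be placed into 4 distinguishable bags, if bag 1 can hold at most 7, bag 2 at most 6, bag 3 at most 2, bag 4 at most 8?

By stars and bars, unrestricted non-negative solutions to x_1+…+x_4 = 14 number C(14+3,3) = 680.
Subtract solutions that violate a single cap (substitute x_i' = x_i − (cap_i+1)): x_1 ≥ 8 gives C(9,3) = 84; x_2 ≥ 7 gives C(10,3) = 120; x_3 ≥ 3 gives C(14,3) = 364; x_4 ≥ 9 gives C(8,3) = 56. Together 624.
Add back pairs where two caps are both exceeded: 0 + 20 + 0 + 35 + 0 + 10 = 65.
By inclusion–exclusion the count is 680 − 624 + 65 = 121.

121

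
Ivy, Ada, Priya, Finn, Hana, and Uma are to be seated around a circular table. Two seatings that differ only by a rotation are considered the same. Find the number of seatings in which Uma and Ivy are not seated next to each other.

All circular seatings of 6 people number (5)! = 120.
Seatings with Uma beside Ivy: treat them as a block with 2 internal orders, giving 2 × (4)! = 48.
Subtracting, 120 − 48 = 72.

72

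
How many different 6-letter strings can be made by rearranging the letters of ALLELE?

60

Letter multiplicities in ALLELE: A×1, E×2, L×3.
So there are 6! / (3!·2!) = 60 distinguishable arrangements.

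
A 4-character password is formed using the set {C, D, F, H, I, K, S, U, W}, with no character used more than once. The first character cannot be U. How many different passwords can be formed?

The first character has 9−1 = 8 choices (anything except U).
The remaining 3 characters are filled from the other 8 symbols without repetition: 8 × 7 × 6 = 336.
Total: 8 × 336 = 2688.

2688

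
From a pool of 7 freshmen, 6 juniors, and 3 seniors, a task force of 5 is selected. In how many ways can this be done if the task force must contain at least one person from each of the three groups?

2730

Total 5-person selections from all 16: C(16,5) = 4368.
Selections missing a whole group: no freshmen → C(9,5) = 126; no juniors → C(10,5) = 252; no seniors → C(13,5) = 1287.
Add back selections omitting two groups (i.e. drawn from a single group): C(7,5) + C(6,5) + C(3,5) = 27.
By inclusion–exclusion: 4368 − 1665 + 27 = 2730.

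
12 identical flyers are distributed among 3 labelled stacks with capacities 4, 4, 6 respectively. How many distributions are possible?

6

By stars and bars, unrestricted non-negative solutions to x_1+…+x_3 = 12 number C(12+2,2) = 91.
Subtract solutions that violate a single cap (substitute x_i' = x_i − (cap_i+1)): x_1 ≥ 5 gives C(9,2) = 36; x_2 ≥ 5 gives C(9,2) = 36; x_3 ≥ 7 gives C(7,2) = 21. Together 93.
Add back pairs where two caps are both exceeded: 6 + 1 + 1 = 8.
By inclusion–exclusion the count is 91 − 93 + 8 = 6.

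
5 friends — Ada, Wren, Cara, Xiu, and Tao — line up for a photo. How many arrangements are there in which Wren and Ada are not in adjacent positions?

72

Of the 5! = 120 arrangements, those with Wren and Ada adjacent number 2 × 4! = 48 (treat the pair as a block with 2 internal orders).
Complementary counting: 120 − 48 = 72.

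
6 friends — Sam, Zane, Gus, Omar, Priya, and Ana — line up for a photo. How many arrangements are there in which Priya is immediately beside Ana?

Treat {Priya, Ana} as a single unit. There are 5 units to order, and the pair itself can be ordered 2 ways.
That gives 2 × 5! = 2 × 120 = 240.

240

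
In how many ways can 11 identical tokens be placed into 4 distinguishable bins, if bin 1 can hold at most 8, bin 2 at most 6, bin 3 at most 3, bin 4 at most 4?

126

By stars and bars, unrestricted non-negative solutions to x_1+…+x_4 = 11 number C(11+3,3) = 364.
Subtract solutions that violate a single cap (substitute x_i' = x_i − (cap_i+1)): x_1 ≥ 9 gives C(5,3) = 10; x_2 ≥ 7 gives C(7,3) = 35; x_3 ≥ 4 gives C(10,3) = 120; x_4 ≥ 5 gives C(9,3) = 84. Together 249.
Add back pairs where two caps are both exceeded: 0 + 0 + 0 + 1 + 0 + 10 = 11.
By inclusion–exclusion the count is 364 − 249 + 11 = 126.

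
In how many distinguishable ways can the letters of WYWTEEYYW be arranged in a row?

5040

WYWTEEYYW has 9 letters with E appearing twice, W appearing 3 times, and Y appearing 3 times.
The number of distinct arrangements is 9!/(3!·3!·2!) = 362880/72 = 5040.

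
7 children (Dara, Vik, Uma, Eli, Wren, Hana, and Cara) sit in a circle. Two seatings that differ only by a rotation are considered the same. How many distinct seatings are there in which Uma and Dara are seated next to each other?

Treat {Uma, Dara} as one unit (2 internal orders) and seat the resulting 6 units around the table: (5)! circular arrangements.
So 2 × (5)! = 2 × 120 = 240.

240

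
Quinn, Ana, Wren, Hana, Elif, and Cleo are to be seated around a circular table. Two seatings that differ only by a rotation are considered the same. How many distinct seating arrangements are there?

Around a circle, 6 distinct people have 6!/6 = (5)! = 120 rotationally distinct seatings.

120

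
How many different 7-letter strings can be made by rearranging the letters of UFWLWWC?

840

Letter multiplicities in UFWLWWC: C×1, F×1, L×1, U×1, W×3.
Dividing 7! = 5040 by 3! = 6 for the repeated letters gives 840.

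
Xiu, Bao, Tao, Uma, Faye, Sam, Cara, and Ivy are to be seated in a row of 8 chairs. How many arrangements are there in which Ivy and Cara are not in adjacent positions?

There are 8! = 40320 arrangements in all. If Ivy and Cara are adjacent, merging them into one block gives 2·(7)! = 10080 arrangements.
Complementary counting: 40320 − 10080 = 30240.

30240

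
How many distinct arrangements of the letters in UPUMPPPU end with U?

105

Fix U in the last position and arrange the remaining 7 letters.
Those 7 letters have P appearing 4 times and U appearing twice, giving (7)!/(4!·2!) = 105.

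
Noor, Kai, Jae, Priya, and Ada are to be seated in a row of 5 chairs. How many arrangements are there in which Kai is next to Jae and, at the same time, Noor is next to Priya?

24

Treat {Kai,Jae} as one block (2 orders) and {Noor,Priya} as another (2 orders).
That leaves 3 units to arrange: 2 × 2 × 3! = 4 × 6 = 24.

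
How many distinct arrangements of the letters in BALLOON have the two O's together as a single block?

Treat the 2 copies of O as a single block. The multiset to arrange is then {OO, A, B, L, L, N}, 6 items in all.
That gives (6)!/(2!) = 360 arrangements.

360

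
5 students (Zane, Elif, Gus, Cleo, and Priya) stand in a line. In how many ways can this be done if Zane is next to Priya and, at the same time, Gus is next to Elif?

24

Treat {Zane,Priya} as one block (2 orders) and {Gus,Elif} as another (2 orders).
That leaves 3 units to arrange: 2 × 2 × 3! = 4 × 6 = 24.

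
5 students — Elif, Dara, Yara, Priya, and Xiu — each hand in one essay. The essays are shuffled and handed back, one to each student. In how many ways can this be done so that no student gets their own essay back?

44

Count assignments avoiding every fixed point. For any j of the 5 students fixed to their own essay, the other 5−j can be arranged in (5−j)! ways.
By inclusion–exclusion this is Σ_{j=0}^{5} (−1)^j C(5,j)·(5−j)!.
Computing: 120 − 120 + 60 − 20 + 5 − 1 = 44.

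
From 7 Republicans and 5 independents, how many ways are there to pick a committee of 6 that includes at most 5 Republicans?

917

Split by how many Republicans are chosen (0 through 5).
Sum: C(7,0)·C(5,6) + C(7,1)·C(5,5) + C(7,2)·C(5,4) + C(7,3)·C(5,3) + C(7,4)·C(5,2) + C(7,5)·C(5,1) = 0 + 7 + 105 + 350 + 350 + 105 = 917.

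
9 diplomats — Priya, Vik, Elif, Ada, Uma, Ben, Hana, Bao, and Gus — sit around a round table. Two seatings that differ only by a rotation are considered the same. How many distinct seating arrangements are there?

40320

Fix one person's seat to break rotational symmetry; the remaining 8 people can be arranged in (8)! = 40320 ways.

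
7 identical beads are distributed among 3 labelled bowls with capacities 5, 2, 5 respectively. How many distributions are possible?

15

By stars and bars, unrestricted non-negative solutions to x_1+…+x_3 = 7 number C(7+2,2) = 36.
Subtract solutions that violate a single cap (substitute x_i' = x_i − (cap_i+1)): x_1 ≥ 6 gives C(3,2) = 3; x_2 ≥ 3 gives C(6,2) = 15; x_3 ≥ 6 gives C(3,2) = 3. Together 21.
No two caps can be exceeded simultaneously, so the pair terms are all 0.
By inclusion–exclusion the count is 36 − 21 + 0 = 15.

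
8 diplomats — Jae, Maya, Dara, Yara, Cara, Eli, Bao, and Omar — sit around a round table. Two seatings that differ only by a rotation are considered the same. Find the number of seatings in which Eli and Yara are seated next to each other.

Treat {Eli, Yara} as one unit (2 internal orders) and seat the resulting 7 units around the table: (6)! circular arrangements.
So 2 × (6)! = 2 × 720 = 1440.

1440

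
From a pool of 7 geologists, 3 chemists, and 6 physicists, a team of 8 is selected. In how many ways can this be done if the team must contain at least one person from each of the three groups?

11529

Total 8-person selections from all 16: C(16,8) = 12870.
Subtract selections that omit an entire group: no geologists → C(9,8) = 9; no chemists → C(13,8) = 1287; no physicists → C(10,8) = 45.
Add back selections omitting two groups (i.e. drawn from a single group): C(7,8) + C(3,8) + C(6,8) = 0.
By inclusion–exclusion: 12870 − 1341 + 0 = 11529.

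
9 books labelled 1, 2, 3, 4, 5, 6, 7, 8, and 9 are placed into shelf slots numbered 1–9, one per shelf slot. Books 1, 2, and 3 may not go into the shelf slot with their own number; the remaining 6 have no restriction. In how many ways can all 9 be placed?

Let Aᵢ (for i ∈ {1, 2, 3}) be the placements that put book i in its forbidden shelf slot. Any j of these fix j positions, leaving (9−j)! ways to fill the rest, and there are C(3,j) ways to pick which j.
By inclusion–exclusion, the number of valid placements is Σ_{j=0}^{3} (−1)^j C(3,j)·(9−j)!.
Computing: 362880 − 120960 + 15120 − 720 = 256320.

256320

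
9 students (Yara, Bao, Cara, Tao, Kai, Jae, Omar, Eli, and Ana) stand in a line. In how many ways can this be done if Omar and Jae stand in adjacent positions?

80640

Place the 7 others and the Omar-Jae pair as 8 objects in a line; the pair has 2 internal arrangements.
That gives 2 × 8! = 2 × 40320 = 80640.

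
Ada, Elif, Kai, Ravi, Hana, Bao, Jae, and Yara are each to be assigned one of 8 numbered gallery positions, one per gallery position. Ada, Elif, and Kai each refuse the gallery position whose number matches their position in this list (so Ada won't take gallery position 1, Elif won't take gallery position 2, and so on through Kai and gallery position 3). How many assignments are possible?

Let Aᵢ (for i ∈ {1, 2, 3}) be the placements that put person i in their forbidden gallery position. Any j of these fix j positions, leaving (8−j)! ways to fill the rest, and there are C(3,j) ways to pick which j.
By inclusion–exclusion, the number of valid placements is Σ_{j=0}^{3} (−1)^j C(3,j)·(8−j)!.
Computing: 40320 − 15120 + 2160 − 120 = 27240.

27240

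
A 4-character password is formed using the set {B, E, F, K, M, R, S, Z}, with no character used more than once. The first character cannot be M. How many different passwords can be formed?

The first character has 8−1 = 7 choices (anything except M).
The remaining 3 characters are filled from the other 7 symbols without repetition: 7 × 6 × 5 = 210.
Total: 7 × 210 = 1470.

1470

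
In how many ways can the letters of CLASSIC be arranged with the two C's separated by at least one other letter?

900

Total arrangements of CLASSIC: 7!/(2!·2!) = 1260.
Arrangements with the C's together: treat CC as one letter, giving (6)!/(2!) = 360.
Hence 1260 − 360 = 900.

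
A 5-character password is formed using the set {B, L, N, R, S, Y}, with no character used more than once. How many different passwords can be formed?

720

This is a permutation of 5 out of 6: P(6,5) = 6!/1!.
6 × 5 × 4 × 3 × 2 = 720.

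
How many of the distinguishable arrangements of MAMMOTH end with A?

With the last slot taken by A, it remains to arrange the other 6 letters (MMMOTH).
Those 6 letters have M appearing 3 times, giving (6)!/(3!) = 120.

120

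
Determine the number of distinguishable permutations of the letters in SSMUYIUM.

5040

SSMUYIUM has 8 letters with M appearing twice, S appearing twice, and U appearing twice.
Dividing 8! = 40320 by 2!·2!·2! = 8 for the repeated letters gives 5040.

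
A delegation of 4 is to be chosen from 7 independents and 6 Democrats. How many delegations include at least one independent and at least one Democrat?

Unrestricted: C(13,4) = 715 ways to pick any 4 of the 13.
Subtract selections that omit an entire group: no independents → C(6,4) = 15; no Democrats → C(7,4) = 35.
Both groups omitted at once is impossible, so 715 − 50 = 665.

665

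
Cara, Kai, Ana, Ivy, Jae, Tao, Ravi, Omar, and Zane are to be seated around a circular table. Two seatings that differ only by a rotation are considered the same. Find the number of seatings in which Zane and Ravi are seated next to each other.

10080

Treat {Zane, Ravi} as one unit (2 internal orders) and seat the resulting 8 units around the table: (7)! circular arrangements.
So 2 × (7)! = 2 × 5040 = 10080.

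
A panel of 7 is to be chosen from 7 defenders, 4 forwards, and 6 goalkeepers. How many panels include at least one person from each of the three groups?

17283

With no constraint there are C(17,7) = 19448 possible selections.
Selections missing a whole group: no defenders → C(10,7) = 120; no forwards → C(13,7) = 1716; no goalkeepers → C(11,7) = 330.
Add back selections omitting two groups (i.e. drawn from a single group): C(7,7) + C(4,7) + C(6,7) = 1.
By inclusion–exclusion: 19448 − 2166 + 1 = 17283.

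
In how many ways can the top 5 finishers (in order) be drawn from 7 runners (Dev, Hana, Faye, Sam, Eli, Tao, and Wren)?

This is an ordered selection of 5 from 7: P(7,5).
That gives 7 × 6 × 5 × 4 × 3 = 2520.

2520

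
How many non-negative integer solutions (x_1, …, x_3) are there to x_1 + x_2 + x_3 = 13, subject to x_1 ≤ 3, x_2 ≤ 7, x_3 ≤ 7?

By stars and bars, unrestricted non-negative solutions to x_1+…+x_3 = 13 number C(13+2,2) = 105.
Subtract solutions that violate a single cap (substitute x_i' = x_i − (cap_i+1)): x_1 ≥ 4 gives C(11,2) = 55; x_2 ≥ 8 gives C(7,2) = 21; x_3 ≥ 8 gives C(7,2) = 21. Together 97.
Add back pairs where two caps are both exceeded: 3 + 3 + 0 = 6.
By inclusion–exclusion the count is 105 − 97 + 6 = 14.

14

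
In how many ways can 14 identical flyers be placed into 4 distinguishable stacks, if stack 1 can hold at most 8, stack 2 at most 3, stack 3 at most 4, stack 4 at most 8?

128

By stars and bars, unrestricted non-negative solutions to x_1+…+x_4 = 14 number C(14+3,3) = 680.
Subtract solutions that violate a single cap (substitute x_i' = x_i − (cap_i+1)): x_1 ≥ 9 gives C(8,3) = 56; x_2 ≥ 4 gives C(13,3) = 286; x_3 ≥ 5 gives C(12,3) = 220; x_4 ≥ 9 gives C(8,3) = 56. Together 618.
Add back pairs where two caps are both exceeded: 4 + 1 + 0 + 56 + 4 + 1 = 66.
By inclusion–exclusion the count is 680 − 618 + 66 = 128.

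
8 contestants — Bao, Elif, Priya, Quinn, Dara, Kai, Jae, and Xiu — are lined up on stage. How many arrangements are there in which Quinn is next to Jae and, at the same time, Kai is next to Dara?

2880

Treat {Quinn,Jae} as one block (2 orders) and {Kai,Dara} as another (2 orders).
That leaves 6 units to arrange: 2 × 2 × 6! = 4 × 720 = 2880.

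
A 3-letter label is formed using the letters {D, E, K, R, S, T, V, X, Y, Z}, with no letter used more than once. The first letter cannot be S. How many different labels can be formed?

648

The first letter has 10−1 = 9 choices (anything except S).
The remaining 2 letters are filled from the other 9 symbols without repetition: 9 × 8 = 72.
Total: 9 × 72 = 648.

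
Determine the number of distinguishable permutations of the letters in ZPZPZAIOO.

15120

The 9 letters of ZPZPZAIOO have repeats: O appearing twice, P appearing twice, and Z appearing 3 times.
So there are 9! / (3!·2!·2!) = 15120 distinguishable arrangements.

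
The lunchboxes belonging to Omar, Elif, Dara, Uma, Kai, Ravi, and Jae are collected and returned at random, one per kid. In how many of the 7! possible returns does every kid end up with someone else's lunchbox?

This is the derangement count D_7: permutations of 7 items with no fixed point.
By inclusion–exclusion this is Σ_{j=0}^{7} (−1)^j C(7,j)·(7−j)!.
Computing: 5040 − 5040 + 2520 − 840 + 210 − 42 + 7 − 1 = 1854.

1854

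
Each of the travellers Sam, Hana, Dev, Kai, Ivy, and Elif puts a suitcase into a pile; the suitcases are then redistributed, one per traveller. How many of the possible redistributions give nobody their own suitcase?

Count assignments avoiding every fixed point. For any j of the 6 travellers fixed to their own suitcase, the other 6−j can be arranged in (6−j)! ways.
By inclusion–exclusion this is Σ_{j=0}^{6} (−1)^j C(6,j)·(6−j)!.
Computing: 720 − 720 + 360 − 120 + 30 − 6 + 1 = 265.

265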